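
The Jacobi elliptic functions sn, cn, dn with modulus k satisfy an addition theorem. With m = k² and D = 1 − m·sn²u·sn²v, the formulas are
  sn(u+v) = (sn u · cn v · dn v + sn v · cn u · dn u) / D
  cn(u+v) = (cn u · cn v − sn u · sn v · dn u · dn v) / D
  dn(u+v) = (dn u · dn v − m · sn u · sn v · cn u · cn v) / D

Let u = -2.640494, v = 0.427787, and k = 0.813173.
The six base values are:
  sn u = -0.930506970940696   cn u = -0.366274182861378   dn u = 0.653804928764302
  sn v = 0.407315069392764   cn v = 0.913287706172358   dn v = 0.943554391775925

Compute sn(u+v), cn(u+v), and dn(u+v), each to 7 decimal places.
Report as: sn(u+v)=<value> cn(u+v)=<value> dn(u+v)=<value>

sn(u+v)=-0.9937900 cn(u+v)=-0.1112720 dn(u+v)=0.5890135

m = k² = 0.661250327929
D = 1 − m·sn²u·sn²v = 0.9050125741888928
sn(u+v) = (sn u·cn v·dn v + sn v·cn u·dn u)/D = -0.8993924374450974/0.9050125741888928 = -0.993789990433191
cn(u+v) = (cn u·cn v − sn u·sn v·dn u·dn v)/D = -0.1007025466737206/0.9050125741888928 = -0.1112719862085609
dn(u+v) = (dn u·dn v − m·sn u·sn v·cn u·cn v)/D = 0.5330646315582095/0.9050125741888928 = 0.5890135084984456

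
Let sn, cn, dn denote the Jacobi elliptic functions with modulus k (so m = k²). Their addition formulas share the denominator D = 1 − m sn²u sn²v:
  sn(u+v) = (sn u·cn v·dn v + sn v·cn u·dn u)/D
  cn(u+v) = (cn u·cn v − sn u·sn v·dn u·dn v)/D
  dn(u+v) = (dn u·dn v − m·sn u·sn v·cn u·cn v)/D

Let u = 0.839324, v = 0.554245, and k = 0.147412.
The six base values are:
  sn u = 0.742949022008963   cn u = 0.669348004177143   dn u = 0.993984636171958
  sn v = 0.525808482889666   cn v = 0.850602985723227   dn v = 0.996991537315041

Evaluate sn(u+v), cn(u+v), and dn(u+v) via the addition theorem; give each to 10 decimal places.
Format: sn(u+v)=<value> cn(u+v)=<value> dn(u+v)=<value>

sn(u+v)=0.9831454959 cn(u+v)=0.1828248723 dn(u+v)=0.9894422853

m = k² = 0.021730297744
D = 1 − m·sn²u·sn²v = 0.9966838139785754
sn(u+v) = (sn u·cn v·dn v + sn v·cn u·dn u)/D = 0.9798852025269841/0.9966838139785754 = 0.9831454958774395
cn(u+v) = (cn u·cn v − sn u·sn v·dn u·dn v)/D = 0.1822185910260825/0.9966838139785754 = 0.1828248723120123
dn(u+v) = (dn u·dn v − m·sn u·sn v·cn u·cn v)/D = 0.9861611106661918/0.9966838139785754 = 0.9894422853418489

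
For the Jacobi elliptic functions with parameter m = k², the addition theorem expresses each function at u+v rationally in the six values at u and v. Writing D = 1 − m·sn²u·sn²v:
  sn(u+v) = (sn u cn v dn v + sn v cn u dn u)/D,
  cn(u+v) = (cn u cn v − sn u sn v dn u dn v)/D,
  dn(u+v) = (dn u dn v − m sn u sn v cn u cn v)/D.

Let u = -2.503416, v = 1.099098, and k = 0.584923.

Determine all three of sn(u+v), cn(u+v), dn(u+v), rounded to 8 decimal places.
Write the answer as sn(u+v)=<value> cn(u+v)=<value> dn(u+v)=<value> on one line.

sn(u+v)=-0.96283386 cn(u+v)=0.27009435 dn(u+v)=0.82633175

sn u = -0.8027383314422529, cn u = -0.5963314273399548, dn u = 0.8829111406275951
sn v = 0.8623520453794855, cn v = 0.5063091445251781, dn v = 0.8634645392079006
m = k² = 0.342134915929
D = 1 − m·sn²u·sn²v = 0.8360488014321559
sn(u+v) = (sn u·cn v·dn v + sn v·cn u·dn u)/D = -0.8049760955745915/0.8360488014321559 = -0.9628338611282777
cn(u+v) = (cn u·cn v − sn u·sn v·dn u·dn v)/D = 0.2258120544382666/0.8360488014321559 = 0.2700943462288917
dn(u+v) = (dn u·dn v − m·sn u·sn v·cn u·cn v)/D = 0.6908536652091098/0.8360488014321559 = 0.8263317452589776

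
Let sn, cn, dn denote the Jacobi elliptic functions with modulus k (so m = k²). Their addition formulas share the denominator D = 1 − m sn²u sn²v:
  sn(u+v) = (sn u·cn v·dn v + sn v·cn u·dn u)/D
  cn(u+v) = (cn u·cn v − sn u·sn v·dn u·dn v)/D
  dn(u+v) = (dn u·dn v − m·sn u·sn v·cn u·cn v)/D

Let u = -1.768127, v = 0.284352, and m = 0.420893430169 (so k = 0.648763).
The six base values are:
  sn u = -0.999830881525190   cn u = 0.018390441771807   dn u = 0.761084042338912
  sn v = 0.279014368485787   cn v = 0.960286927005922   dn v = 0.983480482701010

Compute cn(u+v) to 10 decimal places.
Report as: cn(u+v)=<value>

m = k² = 0.420893430169
D = 1 − m·sn²u·sn²v = 0.9672449416359593
cn(u+v) = (cn u·cn v − sn u·sn v·dn u·dn v)/D = 0.2264701892450515/0.9672449416359593 = 0.2341394402766366

cn(u+v)=0.2341394403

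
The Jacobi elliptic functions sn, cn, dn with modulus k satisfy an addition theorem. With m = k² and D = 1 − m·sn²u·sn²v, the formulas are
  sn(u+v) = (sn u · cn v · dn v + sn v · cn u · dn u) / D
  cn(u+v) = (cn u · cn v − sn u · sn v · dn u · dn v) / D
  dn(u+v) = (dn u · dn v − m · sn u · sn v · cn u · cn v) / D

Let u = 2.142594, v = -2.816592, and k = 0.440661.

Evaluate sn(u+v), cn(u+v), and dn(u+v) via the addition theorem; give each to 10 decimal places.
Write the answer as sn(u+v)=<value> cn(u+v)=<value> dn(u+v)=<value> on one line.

sn u = 0.9050127636537422, cn u = -0.4253844115900533, dn u = 0.9170362618896074
sn v = -0.4733081088200688, cn v = -0.8808969486410825, dn v = 0.9780077772106851
m = k² = 0.194182116921
D = 1 − m·sn²u·sn²v = 0.9643707623698202
sn(u+v) = (sn u·cn v·dn v + sn v·cn u·dn u)/D = -0.5950561292714598/0.9643707623698202 = -0.6170408233957487
cn(u+v) = (cn u·cn v − sn u·sn v·dn u·dn v)/D = 0.7588933853514709/0.9643707623698202 = 0.7869311420086871
dn(u+v) = (dn u·dn v − m·sn u·sn v·cn u·cn v)/D = 0.9280369995809031/0.9643707623698202 = 0.9623238652532025

sn(u+v)=-0.6170408234 cn(u+v)=0.7869311420 dn(u+v)=0.9623238653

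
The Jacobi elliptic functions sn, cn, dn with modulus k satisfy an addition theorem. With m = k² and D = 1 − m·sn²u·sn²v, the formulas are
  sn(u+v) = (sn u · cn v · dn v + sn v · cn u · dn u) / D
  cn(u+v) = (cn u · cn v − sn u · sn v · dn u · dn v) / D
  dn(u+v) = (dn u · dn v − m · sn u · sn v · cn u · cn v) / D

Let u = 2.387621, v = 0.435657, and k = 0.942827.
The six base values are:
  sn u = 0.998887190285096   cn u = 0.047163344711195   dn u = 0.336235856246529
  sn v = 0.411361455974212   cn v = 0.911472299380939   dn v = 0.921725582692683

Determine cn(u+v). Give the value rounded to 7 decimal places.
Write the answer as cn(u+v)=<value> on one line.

cn(u+v)=-0.0992549

m = k² = 0.888922751929
D = 1 − m·sn²u·sn²v = 0.8499126455308843
cn(u+v) = (cn u·cn v − sn u·sn v·dn u·dn v)/D = -0.08435803460358848/0.8499126455308843 = -0.09925494701975588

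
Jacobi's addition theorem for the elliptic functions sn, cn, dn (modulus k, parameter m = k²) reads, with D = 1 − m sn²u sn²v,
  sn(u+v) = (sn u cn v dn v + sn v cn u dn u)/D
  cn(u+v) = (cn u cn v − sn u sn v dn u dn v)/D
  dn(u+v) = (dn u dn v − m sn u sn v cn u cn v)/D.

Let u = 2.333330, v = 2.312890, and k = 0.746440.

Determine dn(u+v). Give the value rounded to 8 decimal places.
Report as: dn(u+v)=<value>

dn(u+v)=0.84847327

sn u = 0.9584514511656574, cn u = -0.2852557024117931, dn u = 0.6986880000179952
sn v = 0.9624188490701195, cn v = -0.2715694367091895, dn v = 0.6956427159171545
m = k² = 0.5571726736
D = 1 − m·sn²u·sn²v = 0.5259127374096686
dn(u+v) = (dn u·dn v − m·sn u·sn v·cn u·cn v)/D = 0.4462229005209226/0.5259127374096686 = 0.848473270905644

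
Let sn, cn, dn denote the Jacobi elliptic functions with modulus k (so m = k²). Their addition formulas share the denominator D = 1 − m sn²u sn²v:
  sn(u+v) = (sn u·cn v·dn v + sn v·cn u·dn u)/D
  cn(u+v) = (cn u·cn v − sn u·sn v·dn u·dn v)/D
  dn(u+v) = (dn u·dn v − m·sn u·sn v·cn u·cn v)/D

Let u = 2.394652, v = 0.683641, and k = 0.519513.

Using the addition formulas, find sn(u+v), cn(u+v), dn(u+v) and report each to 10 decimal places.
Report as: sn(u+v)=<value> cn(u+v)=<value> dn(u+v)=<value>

sn(u+v)=0.3085876821 cn(u+v)=-0.9511959012 dn(u+v)=0.9870658542

sn u = 0.8204436690819412, cn u = -0.5717273702240975, dn u = 0.9046142853104336
sn v = 0.6214608104403983, cn v = 0.7834452508546869, dn v = 0.9464477676624161
m = k² = 0.269893757169
D = 1 − m·sn²u·sn²v = 0.929835429748578
sn(u+v) = (sn u·cn v·dn v + sn v·cn u·dn u)/D = 0.286935760035893/0.929835429748578 = 0.3085876821379872
cn(u+v) = (cn u·cn v − sn u·sn v·dn u·dn v)/D = -0.8844556495542031/0.929835429748578 = -0.9511959011858202
dn(u+v) = (dn u·dn v − m·sn u·sn v·cn u·cn v)/D = 0.9178088027523739/0.929835429748578 = 0.9870658542238426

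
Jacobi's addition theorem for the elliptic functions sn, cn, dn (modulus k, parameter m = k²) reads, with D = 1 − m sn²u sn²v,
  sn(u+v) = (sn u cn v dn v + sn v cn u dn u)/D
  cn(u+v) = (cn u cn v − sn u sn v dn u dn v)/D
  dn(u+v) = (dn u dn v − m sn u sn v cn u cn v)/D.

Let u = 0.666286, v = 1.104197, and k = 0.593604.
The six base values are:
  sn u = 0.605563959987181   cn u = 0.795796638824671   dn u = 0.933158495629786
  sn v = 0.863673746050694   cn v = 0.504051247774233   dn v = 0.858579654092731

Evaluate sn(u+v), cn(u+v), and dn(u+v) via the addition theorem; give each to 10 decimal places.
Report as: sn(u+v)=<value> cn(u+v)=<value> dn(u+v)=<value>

sn(u+v)=0.9998035934 cn(u+v)=-0.0198185442 dn(u+v)=0.8048432714

m = k² = 0.352365708816
D = 1 − m·sn²u·sn²v = 0.9036141871140516
sn(u+v) = (sn u·cn v·dn v + sn v·cn u·dn u)/D = 0.9034367112931523/0.9036141871140516 = 0.9998035933660292
cn(u+v) = (cn u·cn v − sn u·sn v·dn u·dn v)/D = -0.0179083176653091/0.9036141871140516 = -0.01981854415378802
dn(u+v) = (dn u·dn v − m·sn u·sn v·cn u·cn v)/D = 0.7272677984397804/0.9036141871140516 = 0.8048432713993973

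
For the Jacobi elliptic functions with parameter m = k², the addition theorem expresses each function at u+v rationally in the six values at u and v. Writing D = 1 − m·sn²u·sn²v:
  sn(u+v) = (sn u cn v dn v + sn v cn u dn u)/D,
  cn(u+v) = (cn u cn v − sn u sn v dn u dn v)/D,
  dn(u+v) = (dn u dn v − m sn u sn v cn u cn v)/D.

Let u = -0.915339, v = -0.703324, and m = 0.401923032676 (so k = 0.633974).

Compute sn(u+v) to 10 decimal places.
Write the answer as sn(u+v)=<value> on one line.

sn(u+v)=-0.9923097360

sn u = -0.7657433308979802, cn u = 0.6431462906565398, dn u = 0.8742581229567406
sn v = -0.6306162750435574, cn v = 0.7760947839344035, dn v = 0.9166048766034003
m = k² = 0.401923032676
D = 1 − m·sn²u·sn²v = 0.9062784007687018
sn(u+v) = (sn u·cn v·dn v + sn v·cn u·dn u)/D = -0.8993088806488445/0.9062784007687018 = -0.992309736043642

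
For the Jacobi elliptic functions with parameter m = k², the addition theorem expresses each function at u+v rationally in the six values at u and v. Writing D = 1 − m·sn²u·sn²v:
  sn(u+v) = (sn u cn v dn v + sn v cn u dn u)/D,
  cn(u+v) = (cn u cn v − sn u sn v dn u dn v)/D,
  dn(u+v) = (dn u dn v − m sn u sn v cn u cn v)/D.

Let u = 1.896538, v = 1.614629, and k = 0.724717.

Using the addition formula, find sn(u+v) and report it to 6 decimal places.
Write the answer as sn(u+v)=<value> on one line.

sn(u+v)=0.237430

sn u = 0.9999003225880212, cn u = -0.01411895493197178, dn u = 0.6891226079463221
sn v = 0.983627787291195, cn v = 0.1802120308653885, dn v = 0.7013147232178668
m = k² = 0.525214730089
D = 1 − m·sn²u·sn²v = 0.491943639633961
sn(u+v) = (sn u·cn v·dn v + sn v·cn u·dn u)/D = 0.1168023583094046/0.491943639633961 = 0.2374303657961985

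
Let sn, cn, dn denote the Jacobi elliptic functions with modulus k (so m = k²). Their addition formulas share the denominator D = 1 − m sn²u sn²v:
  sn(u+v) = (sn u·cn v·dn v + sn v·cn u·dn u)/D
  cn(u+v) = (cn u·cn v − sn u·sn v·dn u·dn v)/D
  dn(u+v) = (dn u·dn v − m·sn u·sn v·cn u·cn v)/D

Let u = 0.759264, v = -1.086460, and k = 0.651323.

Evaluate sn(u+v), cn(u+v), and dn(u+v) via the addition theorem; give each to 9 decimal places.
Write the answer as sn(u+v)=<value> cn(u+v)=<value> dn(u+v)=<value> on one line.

sn(u+v)=-0.319097306 cn(u+v)=0.947721958 dn(u+v)=0.978163811

sn u = 0.6682711416176655, cn u = 0.7439177920180577, dn u = 0.9003046233684921
sn v = -0.8496113319906904, cn v = 0.5274093140559852, dn v = 0.832934626430283
m = k² = 0.424221650329
D = 1 − m·sn²u·sn²v = 0.8632463785260847
sn(u+v) = (sn u·cn v·dn v + sn v·cn u·dn u)/D = -0.2754595935500842/0.8632463785260847 = -0.3190973057082574
cn(u+v) = (cn u·cn v − sn u·sn v·dn u·dn v)/D = 0.8181175480086115/0.8632463785260847 = 0.9477219579020689
dn(u+v) = (dn u·dn v − m·sn u·sn v·cn u·cn v)/D = 0.844396367165128/0.8632463785260847 = 0.9781638106688135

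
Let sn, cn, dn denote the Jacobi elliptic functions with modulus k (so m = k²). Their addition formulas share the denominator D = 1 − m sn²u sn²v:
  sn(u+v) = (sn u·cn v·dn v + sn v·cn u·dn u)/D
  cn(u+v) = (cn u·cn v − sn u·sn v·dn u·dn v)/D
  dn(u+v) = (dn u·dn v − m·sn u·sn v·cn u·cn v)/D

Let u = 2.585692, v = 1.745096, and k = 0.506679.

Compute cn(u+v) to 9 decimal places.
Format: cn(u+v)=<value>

cn(u+v)=-0.604775470

sn u = 0.6992809572430766, cn u = -0.7148469366495225, dn u = 0.9351276555584742
sn v = 0.9988475334215252, cn v = -0.0479958850083542, dn v = 0.8624776986929511
m = k² = 0.256723609041
D = 1 − m·sn²u·sn²v = 0.8747529181617011
cn(u+v) = (cn u·cn v − sn u·sn v·dn u·dn v)/D = -0.5290291070197257/0.8747529181617011 = -0.6047754697766357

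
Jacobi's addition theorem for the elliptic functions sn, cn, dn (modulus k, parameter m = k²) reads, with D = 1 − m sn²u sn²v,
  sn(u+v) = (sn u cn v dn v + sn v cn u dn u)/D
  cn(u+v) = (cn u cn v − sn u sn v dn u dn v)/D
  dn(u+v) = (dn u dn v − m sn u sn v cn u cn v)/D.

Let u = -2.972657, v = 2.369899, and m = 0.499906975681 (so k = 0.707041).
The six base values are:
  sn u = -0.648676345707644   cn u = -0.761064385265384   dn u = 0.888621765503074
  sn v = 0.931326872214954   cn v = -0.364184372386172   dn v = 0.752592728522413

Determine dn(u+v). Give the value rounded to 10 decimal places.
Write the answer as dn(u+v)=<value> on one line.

dn(u+v)=0.9204079906

m = k² = 0.499906975681
D = 1 − m·sn²u·sn²v = 0.8175475967999507
dn(u+v) = (dn u·dn v − m·sn u·sn v·cn u·cn v)/D = 0.7524773408102015/0.8175475967999507 = 0.9204079906240963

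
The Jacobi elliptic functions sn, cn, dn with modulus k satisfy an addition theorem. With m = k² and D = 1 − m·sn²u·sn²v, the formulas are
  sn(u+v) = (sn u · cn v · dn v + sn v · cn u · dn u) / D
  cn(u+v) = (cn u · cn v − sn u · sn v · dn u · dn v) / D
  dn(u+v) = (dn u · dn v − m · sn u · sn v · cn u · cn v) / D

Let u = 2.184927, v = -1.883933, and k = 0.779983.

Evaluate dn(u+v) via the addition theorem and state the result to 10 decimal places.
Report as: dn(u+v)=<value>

dn(u+v)=0.9733739538

sn u = 0.9898932974021894, cn u = -0.1418141733333467, dn u = 0.6355011225820964
sn v = -0.9989037891693844, cn v = 0.04681046873345784, dn v = 0.6268648975960965
m = k² = 0.608373480289
D = 1 − m·sn²u·sn²v = 0.4051679470095533
dn(u+v) = (dn u·dn v − m·sn u·sn v·cn u·cn v)/D = 0.3943799265198263/0.4051679470095533 = 0.9733739537657143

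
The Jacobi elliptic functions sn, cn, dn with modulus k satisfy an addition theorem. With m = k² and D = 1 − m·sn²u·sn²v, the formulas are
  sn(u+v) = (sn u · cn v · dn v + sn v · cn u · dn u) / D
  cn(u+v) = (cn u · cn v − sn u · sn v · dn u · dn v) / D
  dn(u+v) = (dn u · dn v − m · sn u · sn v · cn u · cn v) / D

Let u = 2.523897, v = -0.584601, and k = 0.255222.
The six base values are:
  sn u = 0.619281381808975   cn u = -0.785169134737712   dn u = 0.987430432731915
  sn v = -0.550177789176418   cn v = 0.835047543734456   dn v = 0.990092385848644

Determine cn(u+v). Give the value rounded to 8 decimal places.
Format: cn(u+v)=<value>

m = k² = 0.065138269284
D = 1 − m·sn²u·sn²v = 0.9924383186905872
cn(u+v) = (cn u·cn v − sn u·sn v·dn u·dn v)/D = -0.3225545748832494/0.9924383186905872 = -0.3250122136646483

cn(u+v)=-0.32501221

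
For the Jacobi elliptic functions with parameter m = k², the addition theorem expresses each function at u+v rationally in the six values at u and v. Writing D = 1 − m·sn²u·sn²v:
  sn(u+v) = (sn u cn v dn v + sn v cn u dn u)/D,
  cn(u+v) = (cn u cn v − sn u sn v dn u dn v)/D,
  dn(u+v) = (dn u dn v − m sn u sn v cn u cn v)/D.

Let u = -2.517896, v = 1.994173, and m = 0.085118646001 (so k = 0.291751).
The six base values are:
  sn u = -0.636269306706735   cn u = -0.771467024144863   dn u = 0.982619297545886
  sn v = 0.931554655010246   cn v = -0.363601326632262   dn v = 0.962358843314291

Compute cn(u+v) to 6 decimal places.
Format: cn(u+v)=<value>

m = k² = 0.085118646001
D = 1 − m·sn²u·sn²v = 0.9700964096588264
cn(u+v) = (cn u·cn v − sn u·sn v·dn u·dn v)/D = 0.8410013065108683/0.9700964096588264 = 0.8669254912577611

cn(u+v)=0.866925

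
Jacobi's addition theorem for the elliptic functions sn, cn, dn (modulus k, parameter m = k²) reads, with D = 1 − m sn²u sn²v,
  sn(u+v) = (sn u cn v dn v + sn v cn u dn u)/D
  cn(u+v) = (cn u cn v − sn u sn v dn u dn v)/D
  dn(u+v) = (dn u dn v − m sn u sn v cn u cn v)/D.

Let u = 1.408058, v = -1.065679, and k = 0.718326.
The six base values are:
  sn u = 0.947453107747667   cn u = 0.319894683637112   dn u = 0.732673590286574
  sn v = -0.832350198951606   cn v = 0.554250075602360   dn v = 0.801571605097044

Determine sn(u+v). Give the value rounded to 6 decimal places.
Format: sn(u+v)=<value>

sn(u+v)=0.332560

m = k² = 0.515992242276
D = 1 − m·sn²u·sn²v = 0.6790992021262471
sn(u+v) = (sn u·cn v·dn v + sn v·cn u·dn u)/D = 0.2258411593807017/0.6790992021262471 = 0.332559895039778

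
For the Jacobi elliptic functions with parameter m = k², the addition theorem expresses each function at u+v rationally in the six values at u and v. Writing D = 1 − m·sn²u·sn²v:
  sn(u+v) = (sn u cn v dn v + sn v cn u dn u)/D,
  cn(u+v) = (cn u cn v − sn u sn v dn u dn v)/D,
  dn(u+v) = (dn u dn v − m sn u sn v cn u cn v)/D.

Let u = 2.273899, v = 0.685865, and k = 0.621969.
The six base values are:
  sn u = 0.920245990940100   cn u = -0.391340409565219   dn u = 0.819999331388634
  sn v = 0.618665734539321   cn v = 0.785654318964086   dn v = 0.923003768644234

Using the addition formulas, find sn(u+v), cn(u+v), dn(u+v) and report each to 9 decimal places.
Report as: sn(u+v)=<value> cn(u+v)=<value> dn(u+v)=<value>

sn(u+v)=0.536007307 cn(u+v)=-0.844213342 dn(u+v)=0.942792566

m = k² = 0.386845436961
D = 1 − m·sn²u·sn²v = 0.8746115677470086
sn(u+v) = (sn u·cn v·dn v + sn v·cn u·dn u)/D = 0.4687981910189882/0.8746115677470086 = 0.5360073069083777
cn(u+v) = (cn u·cn v − sn u·sn v·dn u·dn v)/D = -0.7383587546269119/0.8746115677470086 = -0.8442133420770061
dn(u+v) = (dn u·dn v − m·sn u·sn v·cn u·cn v)/D = 0.8245772845132035/0.8746115677470086 = 0.942792566347261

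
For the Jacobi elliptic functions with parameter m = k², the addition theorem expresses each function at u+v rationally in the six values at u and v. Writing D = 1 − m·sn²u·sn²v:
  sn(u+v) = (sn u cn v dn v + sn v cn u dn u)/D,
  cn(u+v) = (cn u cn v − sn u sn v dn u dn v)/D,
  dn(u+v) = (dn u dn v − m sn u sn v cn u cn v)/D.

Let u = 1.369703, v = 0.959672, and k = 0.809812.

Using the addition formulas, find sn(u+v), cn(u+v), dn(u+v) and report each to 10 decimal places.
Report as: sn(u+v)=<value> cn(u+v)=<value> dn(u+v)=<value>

sn u = 0.9228166581705248, cn u = 0.3852394260755055, dn u = 0.6644778008148396
sn v = 0.7708674726561479, cn v = 0.6369955569709439, dn v = 0.7812184629325046
m = k² = 0.655795475344
D = 1 − m·sn²u·sn²v = 0.6681370966225657
sn(u+v) = (sn u·cn v·dn v + sn v·cn u·dn u)/D = 0.6565527400959703/0.6681370966225657 = 0.9826617073275016
cn(u+v) = (cn u·cn v − sn u·sn v·dn u·dn v)/D = -0.1238776790051581/0.6681370966225657 = -0.1854075752287367
dn(u+v) = (dn u·dn v − m·sn u·sn v·cn u·cn v)/D = 0.4046220436929808/0.6681370966225657 = 0.6055973328503176

sn(u+v)=0.9826617073 cn(u+v)=-0.1854075752 dn(u+v)=0.6055973329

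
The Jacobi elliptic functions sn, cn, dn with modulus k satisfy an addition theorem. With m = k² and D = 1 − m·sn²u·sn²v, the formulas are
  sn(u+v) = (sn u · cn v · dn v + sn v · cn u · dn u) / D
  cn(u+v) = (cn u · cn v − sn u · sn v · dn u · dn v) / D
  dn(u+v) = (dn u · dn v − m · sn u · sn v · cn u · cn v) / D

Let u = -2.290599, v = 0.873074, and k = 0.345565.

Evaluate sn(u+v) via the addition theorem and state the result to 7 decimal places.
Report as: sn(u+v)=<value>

sn(u+v)=-0.9817737

sn u = -0.8060107369585655, cn u = -0.5919009139269091, dn u = 0.9604277902458645
sn v = 0.7589695983891059, cn v = 0.6511260620809762, dn v = 0.9649936273131704
m = k² = 0.119415169225
D = 1 − m·sn²u·sn²v = 0.9553121034907572
sn(u+v) = (sn u·cn v·dn v + sn v·cn u·dn u)/D = -0.9379003270086321/0.9553121034907572 = -0.9817737298433658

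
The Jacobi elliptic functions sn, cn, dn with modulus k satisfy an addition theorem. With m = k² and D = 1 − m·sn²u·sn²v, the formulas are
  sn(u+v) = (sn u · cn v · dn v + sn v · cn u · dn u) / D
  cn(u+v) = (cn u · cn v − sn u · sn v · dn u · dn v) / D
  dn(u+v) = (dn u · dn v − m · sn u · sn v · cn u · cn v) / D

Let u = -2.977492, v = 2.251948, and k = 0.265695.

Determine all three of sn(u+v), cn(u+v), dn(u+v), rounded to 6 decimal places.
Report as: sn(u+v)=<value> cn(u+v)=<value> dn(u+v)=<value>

sn(u+v)=-0.660515 cn(u+v)=0.750813 dn(u+v)=0.984480

sn u = -0.219920985870354, cn u = -0.975517688191153, dn u = 0.9982913964977246
sn v = 0.8070022757344733, cn v = -0.5905483273698954, dn v = 0.9767423291443274
m = k² = 0.070593833025
D = 1 − m·sn²u·sn²v = 0.9977764360227673
sn(u+v) = (sn u·cn v·dn v + sn v·cn u·dn u)/D = -0.6590465005309896/0.9977764360227673 = -0.6605151983324163
cn(u+v) = (cn u·cn v − sn u·sn v·dn u·dn v)/D = 0.7491431948700807/0.9977764360227673 = 0.7508126748876105
dn(u+v) = (dn u·dn v − m·sn u·sn v·cn u·cn v)/D = 0.9822911631466869/0.9977764360227673 = 0.9844802178954976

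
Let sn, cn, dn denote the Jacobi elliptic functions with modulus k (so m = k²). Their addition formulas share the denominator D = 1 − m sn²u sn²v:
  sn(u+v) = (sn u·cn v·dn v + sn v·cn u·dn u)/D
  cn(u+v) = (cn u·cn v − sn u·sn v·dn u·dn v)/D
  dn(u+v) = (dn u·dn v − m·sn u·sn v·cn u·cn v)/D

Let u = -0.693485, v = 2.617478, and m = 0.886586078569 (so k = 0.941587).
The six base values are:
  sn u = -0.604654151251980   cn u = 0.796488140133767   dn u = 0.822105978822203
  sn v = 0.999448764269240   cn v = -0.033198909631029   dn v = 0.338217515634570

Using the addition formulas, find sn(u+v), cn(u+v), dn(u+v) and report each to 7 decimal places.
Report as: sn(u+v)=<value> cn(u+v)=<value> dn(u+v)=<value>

m = k² = 0.886586078569
D = 1 − m·sn²u·sn²v = 0.6762154989606577
sn(u+v) = (sn u·cn v·dn v + sn v·cn u·dn u)/D = 0.661226044756873/0.6762154989606577 = 0.9778333175935431
cn(u+v) = (cn u·cn v − sn u·sn v·dn u·dn v)/D = 0.1415892607855308/0.6762154989606577 = 0.2093848203762755
dn(u+v) = (dn u·dn v − m·sn u·sn v·cn u·cn v)/D = 0.2638831941315062/0.6762154989606577 = 0.3902353532817487

sn(u+v)=0.9778333 cn(u+v)=0.2093848 dn(u+v)=0.3902354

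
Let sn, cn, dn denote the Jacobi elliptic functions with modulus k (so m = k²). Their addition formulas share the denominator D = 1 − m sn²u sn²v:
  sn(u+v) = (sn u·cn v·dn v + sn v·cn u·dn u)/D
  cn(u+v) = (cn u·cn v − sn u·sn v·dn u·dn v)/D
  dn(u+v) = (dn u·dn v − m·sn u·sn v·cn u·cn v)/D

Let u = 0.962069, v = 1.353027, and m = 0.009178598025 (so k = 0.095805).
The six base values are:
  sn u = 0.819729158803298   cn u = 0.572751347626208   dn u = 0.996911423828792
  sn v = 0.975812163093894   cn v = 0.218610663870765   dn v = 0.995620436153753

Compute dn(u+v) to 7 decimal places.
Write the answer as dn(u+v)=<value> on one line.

dn(u+v)=0.9974842

m = k² = 0.009178598025
D = 1 − m·sn²u·sn²v = 0.9941271410259786
dn(u+v) = (dn u·dn v − m·sn u·sn v·cn u·cn v)/D = 0.9916261010691819/0.9941271410259786 = 0.9974841850166011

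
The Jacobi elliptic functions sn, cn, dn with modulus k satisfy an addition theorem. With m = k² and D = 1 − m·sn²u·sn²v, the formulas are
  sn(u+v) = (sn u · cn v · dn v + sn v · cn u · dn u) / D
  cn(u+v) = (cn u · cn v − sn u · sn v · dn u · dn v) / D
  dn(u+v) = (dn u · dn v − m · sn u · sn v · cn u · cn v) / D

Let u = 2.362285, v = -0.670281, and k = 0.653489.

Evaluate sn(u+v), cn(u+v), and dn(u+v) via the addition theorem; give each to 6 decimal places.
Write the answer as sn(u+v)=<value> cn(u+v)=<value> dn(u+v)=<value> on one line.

sn u = 0.9058071365902358, cn u = -0.4236902539617802, dn u = 0.8059857045340546
sn v = -0.6058343807274585, cn v = 0.7955907887404032, dn v = 0.9182909980560214
m = k² = 0.427047873121
D = 1 − m·sn²u·sn²v = 0.8713955872537216
sn(u+v) = (sn u·cn v·dn v + sn v·cn u·dn u)/D = 0.8686534191467182/0.8713955872537216 = 0.996853130602089
cn(u+v) = (cn u·cn v − sn u·sn v·dn u·dn v)/D = 0.06907609492417969/0.8713955872537216 = 0.0792706503620003
dn(u+v) = (dn u·dn v − m·sn u·sn v·cn u·cn v)/D = 0.6611335377774514/0.8713955872537216 = 0.7587065478046208

sn(u+v)=0.996853 cn(u+v)=0.079271 dn(u+v)=0.758707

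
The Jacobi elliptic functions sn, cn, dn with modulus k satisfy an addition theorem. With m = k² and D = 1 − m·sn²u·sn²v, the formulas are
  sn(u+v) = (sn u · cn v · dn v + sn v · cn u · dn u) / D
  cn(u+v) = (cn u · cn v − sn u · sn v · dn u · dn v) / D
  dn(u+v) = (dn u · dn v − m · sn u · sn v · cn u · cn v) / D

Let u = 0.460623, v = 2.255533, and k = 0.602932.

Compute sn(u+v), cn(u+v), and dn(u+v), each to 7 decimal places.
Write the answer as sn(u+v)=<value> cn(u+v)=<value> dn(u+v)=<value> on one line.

sn(u+v)=0.6916178 cn(u+v)=-0.7222637 dn(u+v)=0.9089072

sn u = 0.4394317223557228, cn u = 0.8982759939948762, dn u = 0.9642628532769547
sn v = 0.9183723927009692, cn v = -0.3957172580576904, dn v = 0.8327055162248998
m = k² = 0.363526996624
D = 1 − m·sn²u·sn²v = 0.9407951727017297
sn(u+v) = (sn u·cn v·dn v + sn v·cn u·dn u)/D = 0.650670689091706/0.9407951727017297 = 0.6916178015913301
cn(u+v) = (cn u·cn v − sn u·sn v·dn u·dn v)/D = -0.6795021790515479/0.9407951727017297 = -0.7222636752059289
dn(u+v) = (dn u·dn v − m·sn u·sn v·cn u·cn v)/D = 0.8550954798813944/0.9407951727017297 = 0.9089071720316898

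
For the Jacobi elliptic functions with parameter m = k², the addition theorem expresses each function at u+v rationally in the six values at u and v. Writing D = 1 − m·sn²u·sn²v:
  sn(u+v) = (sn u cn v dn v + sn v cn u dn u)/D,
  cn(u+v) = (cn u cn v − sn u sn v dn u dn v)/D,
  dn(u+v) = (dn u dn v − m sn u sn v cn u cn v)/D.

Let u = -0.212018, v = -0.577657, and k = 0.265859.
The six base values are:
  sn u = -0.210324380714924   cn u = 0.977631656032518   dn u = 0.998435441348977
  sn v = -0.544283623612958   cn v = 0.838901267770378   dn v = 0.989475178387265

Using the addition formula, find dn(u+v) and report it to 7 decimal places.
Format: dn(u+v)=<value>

m = k² = 0.070681007881
D = 1 − m·sn²u·sn²v = 0.99907374086023
dn(u+v) = (dn u·dn v − m·sn u·sn v·cn u·cn v)/D = 0.9812911269419168/0.99907374086023 = 0.982200899502171

dn(u+v)=0.9822009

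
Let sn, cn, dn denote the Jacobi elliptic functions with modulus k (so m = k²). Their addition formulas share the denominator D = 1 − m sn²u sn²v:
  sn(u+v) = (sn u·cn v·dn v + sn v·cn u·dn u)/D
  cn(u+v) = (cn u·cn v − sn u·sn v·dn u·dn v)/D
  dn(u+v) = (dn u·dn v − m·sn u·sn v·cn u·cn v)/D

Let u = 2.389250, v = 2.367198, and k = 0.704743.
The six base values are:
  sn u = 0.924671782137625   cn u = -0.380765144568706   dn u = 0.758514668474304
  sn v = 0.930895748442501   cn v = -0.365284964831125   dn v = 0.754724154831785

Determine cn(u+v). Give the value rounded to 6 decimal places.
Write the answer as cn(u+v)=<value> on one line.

m = k² = 0.496662696049
D = 1 − m·sn²u·sn²v = 0.632007604131137
cn(u+v) = (cn u·cn v − sn u·sn v·dn u·dn v)/D = -0.353678388130571/0.632007604131137 = -0.5596109695812858

cn(u+v)=-0.559611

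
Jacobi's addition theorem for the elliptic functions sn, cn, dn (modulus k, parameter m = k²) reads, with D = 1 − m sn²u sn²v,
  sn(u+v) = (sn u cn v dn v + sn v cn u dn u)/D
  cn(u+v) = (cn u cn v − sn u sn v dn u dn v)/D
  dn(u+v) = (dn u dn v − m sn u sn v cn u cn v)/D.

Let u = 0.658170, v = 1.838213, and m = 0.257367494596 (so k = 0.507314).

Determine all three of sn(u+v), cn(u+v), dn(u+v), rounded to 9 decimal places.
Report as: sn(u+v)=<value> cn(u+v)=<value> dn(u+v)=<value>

sn u = 0.6027939499472808, cn u = 0.7978968942833122, dn u = 0.9520939064068201
sn v = 0.9918129745774885, cn v = -0.1276989563769189, dn v = 0.8641929201145744
m = k² = 0.257367494596
D = 1 − m·sn²u·sn²v = 0.9080077936833856
sn(u+v) = (sn u·cn v·dn v + sn v·cn u·dn u)/D = 0.6869310596626565/0.9080077936833856 = 0.7565255105092009
cn(u+v) = (cn u·cn v − sn u·sn v·dn u·dn v)/D = -0.5938045744691681/0.9080077936833856 = -0.6539641824662823
dn(u+v) = (dn u·dn v − m·sn u·sn v·cn u·cn v)/D = 0.8384706625721562/0.9080077936833856 = 0.9234179138164133

sn(u+v)=0.756525511 cn(u+v)=-0.653964182 dn(u+v)=0.923417914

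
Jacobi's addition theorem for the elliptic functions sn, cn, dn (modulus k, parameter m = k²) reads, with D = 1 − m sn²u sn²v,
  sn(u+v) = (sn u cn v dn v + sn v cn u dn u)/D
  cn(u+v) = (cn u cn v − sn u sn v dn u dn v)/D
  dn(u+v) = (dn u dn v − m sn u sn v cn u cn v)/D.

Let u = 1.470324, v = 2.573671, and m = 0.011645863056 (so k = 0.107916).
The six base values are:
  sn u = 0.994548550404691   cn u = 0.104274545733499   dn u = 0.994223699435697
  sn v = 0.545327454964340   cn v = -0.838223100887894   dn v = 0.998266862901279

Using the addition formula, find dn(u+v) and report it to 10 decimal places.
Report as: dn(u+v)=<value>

m = k² = 0.011645863056
D = 1 − m·sn²u·sn²v = 0.9965743863326458
dn(u+v) = (dn u·dn v − m·sn u·sn v·cn u·cn v)/D = 0.9930526419515092/0.9965743863326458 = 0.9964661500140532

dn(u+v)=0.9964661500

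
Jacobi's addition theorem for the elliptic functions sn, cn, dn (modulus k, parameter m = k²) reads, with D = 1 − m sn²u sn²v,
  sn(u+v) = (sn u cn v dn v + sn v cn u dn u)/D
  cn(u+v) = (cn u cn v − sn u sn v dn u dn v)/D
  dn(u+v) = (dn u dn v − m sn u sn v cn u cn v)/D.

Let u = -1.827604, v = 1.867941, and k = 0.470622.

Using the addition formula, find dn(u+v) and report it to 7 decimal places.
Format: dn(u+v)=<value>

sn u = -0.9904052614261313, cn u = -0.1381934084514763, dn u = 0.8847286171758687
sn v = 0.9848393104417153, cn v = -0.1734691113964868, dn v = 0.8861036949637876
m = k² = 0.221485066884
D = 1 − m·sn²u·sn²v = 0.7892822702104027
dn(u+v) = (dn u·dn v − m·sn u·sn v·cn u·cn v)/D = 0.7891401337755589/0.7892822702104027 = 0.999819916853313

dn(u+v)=0.9998199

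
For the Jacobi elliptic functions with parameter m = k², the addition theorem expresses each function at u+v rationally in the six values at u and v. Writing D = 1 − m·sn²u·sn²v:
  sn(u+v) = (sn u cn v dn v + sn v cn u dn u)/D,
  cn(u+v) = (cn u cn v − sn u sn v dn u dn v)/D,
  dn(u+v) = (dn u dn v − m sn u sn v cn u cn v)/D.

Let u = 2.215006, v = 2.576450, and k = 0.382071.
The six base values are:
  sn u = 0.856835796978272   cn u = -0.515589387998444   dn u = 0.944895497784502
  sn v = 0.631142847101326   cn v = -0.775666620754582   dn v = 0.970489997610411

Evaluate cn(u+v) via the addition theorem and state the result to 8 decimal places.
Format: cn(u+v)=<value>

m = k² = 0.145978249041
D = 1 − m·sn²u·sn²v = 0.9573087684185269
cn(u+v) = (cn u·cn v − sn u·sn v·dn u·dn v)/D = -0.09598137501921265/0.9573087684185269 = -0.1002616691558919

cn(u+v)=-0.10026167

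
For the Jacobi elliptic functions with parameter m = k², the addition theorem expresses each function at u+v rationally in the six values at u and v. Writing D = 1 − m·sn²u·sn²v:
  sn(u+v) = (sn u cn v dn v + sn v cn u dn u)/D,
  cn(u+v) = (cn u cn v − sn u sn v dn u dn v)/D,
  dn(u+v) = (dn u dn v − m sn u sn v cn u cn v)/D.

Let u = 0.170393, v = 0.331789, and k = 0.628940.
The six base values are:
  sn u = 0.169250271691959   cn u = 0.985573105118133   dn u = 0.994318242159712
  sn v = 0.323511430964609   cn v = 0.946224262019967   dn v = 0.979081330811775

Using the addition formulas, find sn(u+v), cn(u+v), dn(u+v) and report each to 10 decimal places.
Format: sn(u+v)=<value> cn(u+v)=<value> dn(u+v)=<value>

sn(u+v)=0.4743937801 cn(u+v)=0.8803127520 dn(u+v)=0.9544517762

m = k² = 0.3955655236
D = 1 − m·sn²u·sn²v = 0.9988140771335965
sn(u+v) = (sn u·cn v·dn v + sn v·cn u·dn u)/D = 0.4738311856907906/0.9988140771335965 = 0.4743937801223172
cn(u+v) = (cn u·cn v − sn u·sn v·dn u·dn v)/D = 0.8792687690047325/0.9988140771335965 = 0.8803127520269478
dn(u+v) = (dn u·dn v − m·sn u·sn v·cn u·cn v)/D = 0.9533198700002495/0.9988140771335965 = 0.9544517761865085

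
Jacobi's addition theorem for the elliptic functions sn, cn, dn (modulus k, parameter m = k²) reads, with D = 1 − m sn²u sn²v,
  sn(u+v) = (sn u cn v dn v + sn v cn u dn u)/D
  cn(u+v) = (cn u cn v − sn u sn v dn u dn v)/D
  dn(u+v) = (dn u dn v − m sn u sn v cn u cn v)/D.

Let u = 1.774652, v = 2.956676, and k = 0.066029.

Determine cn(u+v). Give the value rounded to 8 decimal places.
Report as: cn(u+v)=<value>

sn u = 0.9797265879122675, cn u = -0.2003392446271724, dn u = 0.9979053845098758
sn v = 0.1872328869859955, cn v = -0.9823155531858841, dn v = 0.9999235776642488
m = k² = 0.004359828841
D = 1 − m·sn²u·sn²v = 0.9998532954796068
cn(u+v) = (cn u·cn v − sn u·sn v·dn u·dn v)/D = 0.01375753778237639/0.9998532954796068 = 0.01375955637149469

cn(u+v)=0.01375956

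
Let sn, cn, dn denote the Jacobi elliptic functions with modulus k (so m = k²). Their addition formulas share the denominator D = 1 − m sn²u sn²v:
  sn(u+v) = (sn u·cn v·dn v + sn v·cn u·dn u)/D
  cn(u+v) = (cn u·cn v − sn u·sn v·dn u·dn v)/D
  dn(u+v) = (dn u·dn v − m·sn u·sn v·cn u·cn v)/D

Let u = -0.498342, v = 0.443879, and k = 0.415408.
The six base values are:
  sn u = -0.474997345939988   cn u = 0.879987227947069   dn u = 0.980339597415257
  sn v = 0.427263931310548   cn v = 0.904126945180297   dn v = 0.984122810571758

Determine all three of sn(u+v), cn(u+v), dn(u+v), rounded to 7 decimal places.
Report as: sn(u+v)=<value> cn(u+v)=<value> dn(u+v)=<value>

m = k² = 0.172563806464
D = 1 − m·sn²u·sn²v = 0.9928923744094595
sn(u+v) = (sn u·cn v·dn v + sn v·cn u·dn u)/D = -0.05404456432225376/0.9928923744094595 = -0.05443144263686961
cn(u+v) = (cn u·cn v − sn u·sn v·dn u·dn v)/D = 0.9914204215304787/0.9928923744094595 = 0.9985175101381393
dn(u+v) = (dn u·dn v − m·sn u·sn v·cn u·cn v)/D = 0.9926385244476846/0.9928923744094595 = 0.9997443328518603

sn(u+v)=-0.0544314 cn(u+v)=0.9985175 dn(u+v)=0.9997443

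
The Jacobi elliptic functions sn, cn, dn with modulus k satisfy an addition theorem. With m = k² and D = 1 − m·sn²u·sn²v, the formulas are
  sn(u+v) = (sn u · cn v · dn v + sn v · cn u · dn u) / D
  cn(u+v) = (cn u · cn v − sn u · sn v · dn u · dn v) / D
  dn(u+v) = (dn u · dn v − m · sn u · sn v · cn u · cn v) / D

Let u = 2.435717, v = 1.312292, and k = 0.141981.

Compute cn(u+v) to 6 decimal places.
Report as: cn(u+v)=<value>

sn u = 0.6599498951716585, cn u = -0.7513096138496545, dn u = 0.9956004445293519
sn v = 0.965386852318961, cn v = 0.2608222102691573, dn v = 0.9905618353841463
m = k² = 0.020158604361
D = 1 − m·sn²u·sn²v = 0.9918175162888706
cn(u+v) = (cn u·cn v − sn u·sn v·dn u·dn v)/D = -0.8242755334582263/0.9918175162888706 = -0.8310757976350893

cn(u+v)=-0.831076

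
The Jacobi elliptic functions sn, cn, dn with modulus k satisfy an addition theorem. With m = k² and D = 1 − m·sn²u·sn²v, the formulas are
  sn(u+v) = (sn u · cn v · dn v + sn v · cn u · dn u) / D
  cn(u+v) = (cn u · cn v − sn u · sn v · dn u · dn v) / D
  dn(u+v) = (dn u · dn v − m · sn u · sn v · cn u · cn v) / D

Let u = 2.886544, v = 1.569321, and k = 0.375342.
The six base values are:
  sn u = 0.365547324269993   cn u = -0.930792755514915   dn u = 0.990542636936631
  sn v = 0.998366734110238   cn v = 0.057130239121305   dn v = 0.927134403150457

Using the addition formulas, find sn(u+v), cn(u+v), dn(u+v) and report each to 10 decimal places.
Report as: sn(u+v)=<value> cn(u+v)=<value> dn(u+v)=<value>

sn(u+v)=-0.9183538058 cn(u+v)=-0.3957603914 dn(u+v)=0.9387140926

m = k² = 0.140881616964
D = 1 − m·sn²u·sn²v = 0.9812361587616316
sn(u+v) = (sn u·cn v·dn v + sn v·cn u·dn u)/D = -0.9011219607640619/0.9812361587616316 = -0.9183538057762999
cn(u+v) = (cn u·cn v − sn u·sn v·dn u·dn v)/D = -0.3883344062660612/0.9812361587616316 = -0.3957603914190834
dn(u+v) = (dn u·dn v − m·sn u·sn v·cn u·cn v)/D = 0.9211002104089066/0.9812361587616316 = 0.9387140926108761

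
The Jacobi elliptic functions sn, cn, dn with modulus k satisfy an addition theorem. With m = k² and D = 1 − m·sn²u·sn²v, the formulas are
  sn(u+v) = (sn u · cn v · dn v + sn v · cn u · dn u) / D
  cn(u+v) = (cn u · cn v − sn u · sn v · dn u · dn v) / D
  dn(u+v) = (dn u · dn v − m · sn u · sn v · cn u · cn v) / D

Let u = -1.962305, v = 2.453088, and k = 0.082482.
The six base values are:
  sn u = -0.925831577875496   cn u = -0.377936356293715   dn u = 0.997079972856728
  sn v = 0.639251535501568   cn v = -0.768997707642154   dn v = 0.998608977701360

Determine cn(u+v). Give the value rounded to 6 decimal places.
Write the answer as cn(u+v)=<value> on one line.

cn(u+v)=0.882024

m = k² = 0.006803280324
D = 1 − m·sn²u·sn²v = 0.9976169897808734
cn(u+v) = (cn u·cn v − sn u·sn v·dn u·dn v)/D = 0.8799224050415549/0.9976169897808734 = 0.8820242779093306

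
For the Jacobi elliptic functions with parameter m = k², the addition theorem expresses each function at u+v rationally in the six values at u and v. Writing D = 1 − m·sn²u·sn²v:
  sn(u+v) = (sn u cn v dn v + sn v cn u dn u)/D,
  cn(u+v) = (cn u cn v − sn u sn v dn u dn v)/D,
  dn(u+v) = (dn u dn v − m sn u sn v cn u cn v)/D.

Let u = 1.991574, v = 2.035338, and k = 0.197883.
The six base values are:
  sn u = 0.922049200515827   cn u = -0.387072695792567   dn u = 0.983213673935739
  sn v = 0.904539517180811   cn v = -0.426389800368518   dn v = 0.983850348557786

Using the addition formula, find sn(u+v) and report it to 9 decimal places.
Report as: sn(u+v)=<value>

m = k² = 0.039157681689
D = 1 − m·sn²u·sn²v = 0.9727616840766118
sn(u+v) = (sn u·cn v·dn v + sn v·cn u·dn u)/D = -0.7310483788154033/0.9727616840766118 = -0.7515184765005897

sn(u+v)=-0.751518477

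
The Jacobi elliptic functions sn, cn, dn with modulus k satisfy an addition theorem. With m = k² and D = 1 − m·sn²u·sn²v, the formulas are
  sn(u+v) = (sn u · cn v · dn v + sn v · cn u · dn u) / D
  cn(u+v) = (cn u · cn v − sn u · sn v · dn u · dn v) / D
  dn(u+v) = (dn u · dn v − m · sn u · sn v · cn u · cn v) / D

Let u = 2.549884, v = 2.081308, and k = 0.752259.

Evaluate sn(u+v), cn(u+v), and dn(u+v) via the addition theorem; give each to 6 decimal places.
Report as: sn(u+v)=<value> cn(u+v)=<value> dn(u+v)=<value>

sn(u+v)=-0.688986 cn(u+v)=-0.724774 dn(u+v)=0.855201

sn u = 0.9071652074851972, cn u = -0.4207746265262902, dn u = 0.7309573087872298
sn v = 0.9939225545153035, cn v = -0.1100815862248248, dn v = 0.6640511053300376
m = k² = 0.565893603081
D = 1 − m·sn²u·sn²v = 0.5399419363237982
sn(u+v) = (sn u·cn v·dn v + sn v·cn u·dn u)/D = -0.3720126534399475/0.5399419363237982 = -0.6889864046730665
cn(u+v) = (cn u·cn v − sn u·sn v·dn u·dn v)/D = -0.3913360196578665/0.5399419363237982 = -0.724774264289014
dn(u+v) = (dn u·dn v − m·sn u·sn v·cn u·cn v)/D = 0.4617589703830218/0.5399419363237982 = 0.8552011601968053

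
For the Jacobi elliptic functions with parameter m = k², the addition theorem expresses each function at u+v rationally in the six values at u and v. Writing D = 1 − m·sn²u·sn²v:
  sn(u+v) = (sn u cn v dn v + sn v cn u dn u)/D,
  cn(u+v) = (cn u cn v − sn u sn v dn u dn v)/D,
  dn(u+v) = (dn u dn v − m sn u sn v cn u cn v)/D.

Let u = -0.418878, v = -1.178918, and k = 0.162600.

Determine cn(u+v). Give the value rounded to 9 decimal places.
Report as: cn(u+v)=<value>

sn u = -0.4064501002566331, cn u = 0.9136729808861445, dn u = 0.9978137463099837
sn v = -0.9220946169424402, cn v = 0.386964491143276, dn v = 0.9886962223255064
m = k² = 0.02643876
D = 1 − m·sn²u·sn²v = 0.9962863024948095
cn(u+v) = (cn u·cn v − sn u·sn v·dn u·dn v)/D = -0.01617984395858969/0.9962863024948095 = -0.01624015498162887

cn(u+v)=-0.016240155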